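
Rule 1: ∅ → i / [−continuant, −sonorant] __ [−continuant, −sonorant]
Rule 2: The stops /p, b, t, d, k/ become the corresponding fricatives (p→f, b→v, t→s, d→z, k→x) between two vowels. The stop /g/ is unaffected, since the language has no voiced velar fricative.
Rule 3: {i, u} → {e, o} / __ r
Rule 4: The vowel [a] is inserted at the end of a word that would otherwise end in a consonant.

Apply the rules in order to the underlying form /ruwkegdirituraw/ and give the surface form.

ruwkegizerisorawa

Rule 1 (stop-cluster i-epenthesis): /g/ and /d/ form a stop–stop cluster, so [i] is inserted between them. /ruwkegdirituraw/ → ruwkegidirituraw.
Rule 2 (intervocalic spirantization): /d/ is a stop between vowels /i/ and /i/, so it spirantizes to the fricative [z]. /t/ is a stop between vowels /i/ and /u/, so it spirantizes to the fricative [s]. /ruwkegidirituraw/ → ruwkegizirisuraw.
Rule 3 (pre-rhotic lowering): /i/ is a high vowel immediately before /r/, so it lowers to [e]. /u/ is a high vowel immediately before /r/, so it lowers to [o]. /ruwkegizirisuraw/ → ruwkegizerisoraw.
Rule 4 (final a-epenthesis): the form ends in the consonant /w/, so [a] is inserted word-finally. /ruwkegizerisoraw/ → ruwkegizerisorawa.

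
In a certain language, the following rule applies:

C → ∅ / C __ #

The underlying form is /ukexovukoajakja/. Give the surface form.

No segment of /ukexovukoajakja/ meets the structural description of the rule, so the form surfaces unchanged.

ukexovukoajakja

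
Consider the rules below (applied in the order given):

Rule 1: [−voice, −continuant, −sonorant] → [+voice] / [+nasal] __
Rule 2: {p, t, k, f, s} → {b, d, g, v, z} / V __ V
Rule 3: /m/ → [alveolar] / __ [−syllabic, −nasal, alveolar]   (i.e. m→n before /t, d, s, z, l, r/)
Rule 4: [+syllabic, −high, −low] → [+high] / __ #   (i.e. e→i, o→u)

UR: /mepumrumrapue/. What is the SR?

mebunrunrabui

Rule 1 (post-nasal voicing): no segment meets the environment; /mepumrumrapue/ is unchanged.
Rule 2 (intervocalic voicing): /p/ is a voiceless obstruent between vowels /e/ and /u/, so it voices to [b]. /p/ is a voiceless obstruent between vowels /a/ and /u/, so it voices to [b]. /mepumrumrapue/ → mebumrumrabue.
Rule 3 (nasal place assimilation): /m/ precedes the alveolar consonant /r/, so it assimilates in place to [n]. /m/ precedes the alveolar consonant /r/, so it assimilates in place to [n]. /mebumrumrabue/ → mebunrunrabue.
Rule 4 (final vowel raising): /e/ is a mid vowel in word-final position, so it raises to [i]. /mebunrunrabue/ → mebunrunrabui.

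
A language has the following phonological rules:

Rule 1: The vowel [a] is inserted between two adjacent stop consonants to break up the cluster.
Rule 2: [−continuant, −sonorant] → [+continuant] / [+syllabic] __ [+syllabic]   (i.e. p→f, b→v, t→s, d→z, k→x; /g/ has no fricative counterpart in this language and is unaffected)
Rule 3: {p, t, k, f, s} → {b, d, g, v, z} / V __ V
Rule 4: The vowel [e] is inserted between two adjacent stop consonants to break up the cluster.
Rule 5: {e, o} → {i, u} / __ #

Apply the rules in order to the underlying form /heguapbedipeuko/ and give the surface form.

Rule 1 (stop-cluster a-epenthesis): /p/ and /b/ form a stop–stop cluster, so [a] is inserted between them. /heguapbedipeuko/ → heguapabedipeuko.
Rule 2 (intervocalic spirantization): /p/ is a stop between vowels /a/ and /a/, so it spirantizes to the fricative [f]. /b/ is a stop between vowels /a/ and /e/, so it spirantizes to the fricative [v]. /d/ is a stop between vowels /e/ and /i/, so it spirantizes to the fricative [z]. /p/ is a stop between vowels /i/ and /e/, so it spirantizes to the fricative [f]. /k/ is a stop between vowels /u/ and /o/, so it spirantizes to the fricative [x]. /heguapabedipeuko/ → heguafavezifeuxo.
Rule 3 (intervocalic voicing): /f/ is a voiceless obstruent between vowels /a/ and /a/, so it voices to [v]. /f/ is a voiceless obstruent between vowels /i/ and /e/, so it voices to [v]. /heguafavezifeuxo/ → heguavaveziveuxo.
Rule 4 (stop-cluster e-epenthesis): no segment meets the environment; /heguavaveziveuxo/ is unchanged.
Rule 5 (final vowel raising): /o/ is a mid vowel in word-final position, so it raises to [u]. /heguavaveziveuxo/ → heguavaveziveuxu.

heguavaveziveuxu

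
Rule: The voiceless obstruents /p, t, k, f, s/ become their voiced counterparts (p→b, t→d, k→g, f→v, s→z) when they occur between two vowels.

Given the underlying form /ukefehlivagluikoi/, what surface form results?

ugevehlivagluigoi

/k/ is a voiceless obstruent between vowels /u/ and /e/, so it voices to [g].
/f/ is a voiceless obstruent between vowels /e/ and /e/, so it voices to [v].
/k/ is a voiceless obstruent between vowels /i/ and /o/, so it voices to [g].
Surface form: [ugevehlivagluigoi].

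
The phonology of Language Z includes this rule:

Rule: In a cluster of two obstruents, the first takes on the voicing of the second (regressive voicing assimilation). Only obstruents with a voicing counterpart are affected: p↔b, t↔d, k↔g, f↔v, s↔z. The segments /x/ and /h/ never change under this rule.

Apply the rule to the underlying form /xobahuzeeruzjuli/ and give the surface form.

No segment of /xobahuzeeruzjuli/ meets the structural description of the rule, so the form surfaces unchanged.

xobahuzeeruzjuli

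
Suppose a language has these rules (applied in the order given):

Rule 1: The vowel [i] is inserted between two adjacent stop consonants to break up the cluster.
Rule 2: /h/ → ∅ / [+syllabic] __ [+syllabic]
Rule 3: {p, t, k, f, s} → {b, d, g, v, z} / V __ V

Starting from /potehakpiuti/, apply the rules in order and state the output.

Rule 1 (stop-cluster i-epenthesis): /k/ and /p/ form a stop–stop cluster, so [i] is inserted between them. /potehakpiuti/ → potehakipiuti.
Rule 2 (intervocalic h-deletion): /h/ occurs between vowels /e/ and /a/, so it deletes. /potehakipiuti/ → poteakipiuti.
Rule 3 (intervocalic voicing): /t/ is a voiceless obstruent between vowels /o/ and /e/, so it voices to [d]. /k/ is a voiceless obstruent between vowels /a/ and /i/, so it voices to [g]. /p/ is a voiceless obstruent between vowels /i/ and /i/, so it voices to [b]. /t/ is a voiceless obstruent between vowels /u/ and /i/, so it voices to [d]. /poteakipiuti/ → podeagibiudi.

podeagibiudi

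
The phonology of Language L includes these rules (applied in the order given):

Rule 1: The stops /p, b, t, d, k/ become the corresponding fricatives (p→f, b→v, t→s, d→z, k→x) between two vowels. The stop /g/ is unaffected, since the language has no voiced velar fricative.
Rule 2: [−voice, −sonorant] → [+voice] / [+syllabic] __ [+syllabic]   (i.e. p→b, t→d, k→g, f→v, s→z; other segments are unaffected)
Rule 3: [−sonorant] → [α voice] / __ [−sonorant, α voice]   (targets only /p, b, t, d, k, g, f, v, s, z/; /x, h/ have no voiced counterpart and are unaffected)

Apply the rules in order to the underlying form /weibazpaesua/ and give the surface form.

weivaspaezua

Rule 1 (intervocalic spirantization): /b/ is a stop between vowels /i/ and /a/, so it spirantizes to the fricative [v]. /weibazpaesua/ → weivazpaesua.
Rule 2 (intervocalic voicing): /s/ is a voiceless obstruent between vowels /e/ and /u/, so it voices to [z]. /weivazpaesua/ → weivazpaezua.
Rule 3 (regressive voicing assimilation): /z/ precedes the voiceless obstruent /p/, so it devoices to [s] by assimilation. /weivazpaezua/ → weivaspaezua.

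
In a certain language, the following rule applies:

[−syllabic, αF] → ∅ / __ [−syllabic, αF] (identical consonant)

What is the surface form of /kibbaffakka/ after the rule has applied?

/bb/ is a geminate; the first /b/ deletes.
/ff/ is a geminate; the first /f/ deletes.
/kk/ is a geminate; the first /k/ deletes.
The other instances of /k/, /b/, /f/ do not occur in the required environment and remain unchanged.
Surface form: [kibafaka].

kibafaka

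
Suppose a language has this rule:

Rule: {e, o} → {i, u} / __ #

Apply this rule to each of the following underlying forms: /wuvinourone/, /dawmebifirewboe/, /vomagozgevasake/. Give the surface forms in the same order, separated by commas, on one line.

/wuvinourone/: /e/ is a mid vowel in word-final position, so it raises to [i]. → [wuvinouroni].
/dawmebifirewboe/: /e/ is a mid vowel in word-final position, so it raises to [i]. → [dawmebifirewboi].
/vomagozgevasake/: /e/ is a mid vowel in word-final position, so it raises to [i]. → [vomagozgevasaki].

wuvinouroni, dawmebifirewboi, vomagozgevasaki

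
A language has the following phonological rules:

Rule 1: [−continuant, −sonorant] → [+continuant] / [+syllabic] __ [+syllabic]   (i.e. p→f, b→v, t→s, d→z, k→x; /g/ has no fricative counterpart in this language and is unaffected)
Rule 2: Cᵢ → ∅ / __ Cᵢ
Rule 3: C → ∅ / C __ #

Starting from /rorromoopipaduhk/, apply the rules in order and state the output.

Rule 1 (intervocalic spirantization): /p/ is a stop between vowels /o/ and /i/, so it spirantizes to the fricative [f]. /p/ is a stop between vowels /i/ and /a/, so it spirantizes to the fricative [f]. /d/ is a stop between vowels /a/ and /u/, so it spirantizes to the fricative [z]. /rorromoopipaduhk/ → rorromoofifazuhk.
Rule 2 (degemination): /rr/ is a geminate; the first /r/ deletes. /rorromoofifazuhk/ → roromoofifazuhk.
Rule 3 (final cluster simplification): /k/ is the second consonant of a word-final cluster /hk/, so it deletes. /roromoofifazuhk/ → roromoofifazuh.

roromoofifazuh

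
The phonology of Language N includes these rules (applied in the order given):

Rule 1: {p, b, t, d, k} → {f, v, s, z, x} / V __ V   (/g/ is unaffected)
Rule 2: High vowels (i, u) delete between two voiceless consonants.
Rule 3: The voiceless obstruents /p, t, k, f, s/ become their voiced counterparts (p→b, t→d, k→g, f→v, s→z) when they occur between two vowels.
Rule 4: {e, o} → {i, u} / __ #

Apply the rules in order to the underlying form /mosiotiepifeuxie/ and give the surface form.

moziozieffeuxii

Rule 1 (intervocalic spirantization): /t/ is a stop between vowels /o/ and /i/, so it spirantizes to the fricative [s]. /p/ is a stop between vowels /e/ and /i/, so it spirantizes to the fricative [f]. /mosiotiepifeuxie/ → mosiosiefifeuxie.
Rule 2 (high vowel syncope): /i/ is a high vowel flanked by voiceless consonants /f/ and /f/, so it deletes. /mosiosiefifeuxie/ → mosiosieffeuxie.
Rule 3 (intervocalic voicing): /s/ is a voiceless obstruent between vowels /o/ and /i/, so it voices to [z]. /s/ is a voiceless obstruent between vowels /o/ and /i/, so it voices to [z]. /mosiosieffeuxie/ → moziozieffeuxie.
Rule 4 (final vowel raising): /e/ is a mid vowel in word-final position, so it raises to [i]. /moziozieffeuxie/ → moziozieffeuxii.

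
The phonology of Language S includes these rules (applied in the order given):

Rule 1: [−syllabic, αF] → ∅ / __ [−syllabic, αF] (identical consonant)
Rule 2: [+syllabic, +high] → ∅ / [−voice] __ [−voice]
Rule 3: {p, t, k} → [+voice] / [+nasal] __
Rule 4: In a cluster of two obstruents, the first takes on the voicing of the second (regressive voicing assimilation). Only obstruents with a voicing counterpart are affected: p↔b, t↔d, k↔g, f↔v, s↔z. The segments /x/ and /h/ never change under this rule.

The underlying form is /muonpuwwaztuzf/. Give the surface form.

muonbuwastusf

Rule 1 (degemination): /ww/ is a geminate; the first /w/ deletes. /muonpuwwaztuzf/ → muonpuwaztuzf.
Rule 2 (high vowel syncope): no segment meets the environment; /muonpuwaztuzf/ is unchanged.
Rule 3 (post-nasal voicing): /p/ is a voiceless stop immediately after the nasal /n/, so it voices to [b]. /muonpuwaztuzf/ → muonbuwaztuzf.
Rule 4 (regressive voicing assimilation): /z/ precedes the voiceless obstruent /t/, so it devoices to [s] by assimilation. /z/ precedes the voiceless obstruent /f/, so it devoices to [s] by assimilation. /muonbuwaztuzf/ → muonbuwastusf.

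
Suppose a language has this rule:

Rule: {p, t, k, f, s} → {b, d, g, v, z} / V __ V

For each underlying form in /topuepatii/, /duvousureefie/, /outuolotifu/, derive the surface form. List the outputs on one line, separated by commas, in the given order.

/topuepatii/: /p/ is a voiceless obstruent between vowels /o/ and /u/, so it voices to [b]. /p/ is a voiceless obstruent between vowels /e/ and /a/, so it voices to [b]. /t/ is a voiceless obstruent between vowels /a/ and /i/, so it voices to [d]. → [tobuebadii].
/duvousureefie/: /s/ is a voiceless obstruent between vowels /u/ and /u/, so it voices to [z]. /f/ is a voiceless obstruent between vowels /e/ and /i/, so it voices to [v]. → [duvouzureevie].
/outuolotifu/: /t/ is a voiceless obstruent between vowels /u/ and /u/, so it voices to [d]. /t/ is a voiceless obstruent between vowels /o/ and /i/, so it voices to [d]. /f/ is a voiceless obstruent between vowels /i/ and /u/, so it voices to [v]. → [ouduolodivu].

tobuebadii, duvouzureevie, ouduolodivu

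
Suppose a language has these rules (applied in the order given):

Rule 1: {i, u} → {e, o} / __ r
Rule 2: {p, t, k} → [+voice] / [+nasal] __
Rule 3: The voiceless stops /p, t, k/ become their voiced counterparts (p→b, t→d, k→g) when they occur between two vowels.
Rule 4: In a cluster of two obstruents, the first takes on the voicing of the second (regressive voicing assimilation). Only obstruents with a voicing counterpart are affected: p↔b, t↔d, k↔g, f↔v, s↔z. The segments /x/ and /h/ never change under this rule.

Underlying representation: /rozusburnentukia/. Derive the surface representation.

Rule 1 (pre-rhotic lowering): /u/ is a high vowel immediately before /r/, so it lowers to [o]. /rozusburnentukia/ → rozusbornentukia.
Rule 2 (post-nasal voicing): /t/ is a voiceless stop immediately after the nasal /n/, so it voices to [d]. /rozusbornentukia/ → rozusbornendukia.
Rule 3 (intervocalic voicing): /k/ is a voiceless stop between vowels /u/ and /i/, so it voices to [g]. /rozusbornendukia/ → rozusbornendugia.
Rule 4 (regressive voicing assimilation): /s/ precedes the voiced obstruent /b/, so it voices to [z] by assimilation. /rozusbornendugia/ → rozuzbornendugia.

rozuzbornendugia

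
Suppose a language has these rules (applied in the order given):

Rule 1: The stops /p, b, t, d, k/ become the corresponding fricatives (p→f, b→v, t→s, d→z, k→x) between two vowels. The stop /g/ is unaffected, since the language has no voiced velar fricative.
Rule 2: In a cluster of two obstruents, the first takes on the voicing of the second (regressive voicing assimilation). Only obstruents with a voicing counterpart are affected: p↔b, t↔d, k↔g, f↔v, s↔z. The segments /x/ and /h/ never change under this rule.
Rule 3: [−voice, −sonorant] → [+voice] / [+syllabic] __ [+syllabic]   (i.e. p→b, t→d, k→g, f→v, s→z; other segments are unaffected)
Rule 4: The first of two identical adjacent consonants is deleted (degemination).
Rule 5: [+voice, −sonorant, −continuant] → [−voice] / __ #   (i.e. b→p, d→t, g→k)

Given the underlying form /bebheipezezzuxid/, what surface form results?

Rule 1 (intervocalic spirantization): /p/ is a stop between vowels /i/ and /e/, so it spirantizes to the fricative [f]. /bebheipezezzuxid/ → bebheifezezzuxid.
Rule 2 (regressive voicing assimilation): /b/ precedes the voiceless obstruent /h/, so it devoices to [p] by assimilation. /bebheifezezzuxid/ → bepheifezezzuxid.
Rule 3 (intervocalic voicing): /f/ is a voiceless obstruent between vowels /i/ and /e/, so it voices to [v]. /bepheifezezzuxid/ → bepheivezezzuxid.
Rule 4 (degemination): /zz/ is a geminate; the first /z/ deletes. /bepheivezezzuxid/ → bepheivezezuxid.
Rule 5 (final devoicing): /d/ is a voiced stop in word-final position, so it devoices to [t]. /bepheivezezuxid/ → bepheivezezuxit.

bepheivezezuxit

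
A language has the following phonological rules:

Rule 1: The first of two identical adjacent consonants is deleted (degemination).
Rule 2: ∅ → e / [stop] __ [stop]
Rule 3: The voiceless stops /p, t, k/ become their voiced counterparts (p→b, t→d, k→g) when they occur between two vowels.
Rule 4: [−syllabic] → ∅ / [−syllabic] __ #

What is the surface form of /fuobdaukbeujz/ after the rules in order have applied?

Rule 1 (degemination): no segment meets the environment; /fuobdaukbeujz/ is unchanged.
Rule 2 (stop-cluster e-epenthesis): /b/ and /d/ form a stop–stop cluster, so [e] is inserted between them. /k/ and /b/ form a stop–stop cluster, so [e] is inserted between them. /fuobdaukbeujz/ → fuobedaukebeujz.
Rule 3 (intervocalic voicing): /k/ is a voiceless stop between vowels /u/ and /e/, so it voices to [g]. /fuobedaukebeujz/ → fuobedaugebeujz.
Rule 4 (final cluster simplification): /z/ is the second consonant of a word-final cluster /jz/, so it deletes. /fuobedaugebeujz/ → fuobedaugebeuj.

fuobedaugebeuj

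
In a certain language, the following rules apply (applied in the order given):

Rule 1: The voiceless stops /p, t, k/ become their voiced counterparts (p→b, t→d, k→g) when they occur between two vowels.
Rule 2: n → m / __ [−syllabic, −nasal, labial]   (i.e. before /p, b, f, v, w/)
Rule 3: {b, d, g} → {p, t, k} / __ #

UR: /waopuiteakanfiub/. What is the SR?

waobuideagamfiup

Rule 1 (intervocalic voicing): /p/ is a voiceless stop between vowels /o/ and /u/, so it voices to [b]. /t/ is a voiceless stop between vowels /i/ and /e/, so it voices to [d]. /k/ is a voiceless stop between vowels /a/ and /a/, so it voices to [g]. /waopuiteakanfiub/ → waobuideaganfiub.
Rule 2 (nasal place assimilation): /n/ precedes the labial consonant /f/, so it assimilates in place to [m]. /waobuideaganfiub/ → waobuideagamfiub.
Rule 3 (final devoicing): /b/ is a voiced stop in word-final position, so it devoices to [p]. /waobuideagamfiub/ → waobuideagamfiup.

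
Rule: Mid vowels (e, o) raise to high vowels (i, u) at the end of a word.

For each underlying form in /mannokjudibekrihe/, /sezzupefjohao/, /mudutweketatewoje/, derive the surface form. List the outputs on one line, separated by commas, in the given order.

/mannokjudibekrihe/: /e/ is a mid vowel in word-final position, so it raises to [i]. → [mannokjudibekrihi].
/sezzupefjohao/: /o/ is a mid vowel in word-final position, so it raises to [u]. → [sezzupefjohau].
/mudutweketatewoje/: /e/ is a mid vowel in word-final position, so it raises to [i]. → [mudutweketatewoji].

mannokjudibekrihi, sezzupefjohau, mudutweketatewoji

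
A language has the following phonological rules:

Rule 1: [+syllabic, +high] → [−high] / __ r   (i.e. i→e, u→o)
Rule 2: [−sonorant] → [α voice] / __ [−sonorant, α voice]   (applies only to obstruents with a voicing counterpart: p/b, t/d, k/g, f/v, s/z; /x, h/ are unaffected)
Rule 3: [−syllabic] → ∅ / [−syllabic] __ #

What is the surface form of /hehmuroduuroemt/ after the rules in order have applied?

Rule 1 (pre-rhotic lowering): /u/ is a high vowel immediately before /r/, so it lowers to [o]. /u/ is a high vowel immediately before /r/, so it lowers to [o]. /hehmuroduuroemt/ → hehmoroduoroemt.
Rule 2 (regressive voicing assimilation): no segment meets the environment; /hehmoroduoroemt/ is unchanged.
Rule 3 (final cluster simplification): /t/ is the second consonant of a word-final cluster /mt/, so it deletes. /hehmoroduoroemt/ → hehmoroduoroem.

hehmoroduoroem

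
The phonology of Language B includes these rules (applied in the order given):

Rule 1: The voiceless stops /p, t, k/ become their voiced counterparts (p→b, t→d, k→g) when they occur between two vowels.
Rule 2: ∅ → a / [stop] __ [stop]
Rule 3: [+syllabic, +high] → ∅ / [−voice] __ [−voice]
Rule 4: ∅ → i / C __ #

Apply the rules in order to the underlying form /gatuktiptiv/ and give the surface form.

gadukatpativi

Rule 1 (intervocalic voicing): /t/ is a voiceless stop between vowels /a/ and /u/, so it voices to [d]. /gatuktiptiv/ → gaduktiptiv.
Rule 2 (stop-cluster a-epenthesis): /k/ and /t/ form a stop–stop cluster, so [a] is inserted between them. /p/ and /t/ form a stop–stop cluster, so [a] is inserted between them. /gaduktiptiv/ → gadukatipativ.
Rule 3 (high vowel syncope): /i/ is a high vowel flanked by voiceless consonants /t/ and /p/, so it deletes. /gadukatipativ/ → gadukatpativ.
Rule 4 (final i-epenthesis): the form ends in the consonant /v/, so [i] is inserted word-finally. /gadukatpativ/ → gadukatpativi.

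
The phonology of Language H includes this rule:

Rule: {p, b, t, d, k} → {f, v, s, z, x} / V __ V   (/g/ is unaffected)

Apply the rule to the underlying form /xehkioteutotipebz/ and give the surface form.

xehkioseusosifebz

/t/ is a stop between vowels /o/ and /e/, so it spirantizes to the fricative [s].
/t/ is a stop between vowels /u/ and /o/, so it spirantizes to the fricative [s].
/t/ is a stop between vowels /o/ and /i/, so it spirantizes to the fricative [s].
/p/ is a stop between vowels /i/ and /e/, so it spirantizes to the fricative [f].
Surface form: [xehkioseusosifebz].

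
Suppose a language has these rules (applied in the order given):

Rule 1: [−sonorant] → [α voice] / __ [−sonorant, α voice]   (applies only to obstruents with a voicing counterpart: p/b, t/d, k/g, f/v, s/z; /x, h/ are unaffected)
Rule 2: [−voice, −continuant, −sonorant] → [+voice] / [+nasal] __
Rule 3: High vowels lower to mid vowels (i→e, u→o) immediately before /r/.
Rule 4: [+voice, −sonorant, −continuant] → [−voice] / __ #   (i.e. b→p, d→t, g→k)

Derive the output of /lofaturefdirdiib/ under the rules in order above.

Rule 1 (regressive voicing assimilation): /f/ precedes the voiced obstruent /d/, so it voices to [v] by assimilation. /lofaturefdirdiib/ → lofaturevdirdiib.
Rule 2 (post-nasal voicing): no segment meets the environment; /lofaturevdirdiib/ is unchanged.
Rule 3 (pre-rhotic lowering): /u/ is a high vowel immediately before /r/, so it lowers to [o]. /i/ is a high vowel immediately before /r/, so it lowers to [e]. /lofaturevdirdiib/ → lofatorevderdiib.
Rule 4 (final devoicing): /b/ is a voiced stop in word-final position, so it devoices to [p]. /lofatorevderdiib/ → lofatorevderdiip.

lofatorevderdiip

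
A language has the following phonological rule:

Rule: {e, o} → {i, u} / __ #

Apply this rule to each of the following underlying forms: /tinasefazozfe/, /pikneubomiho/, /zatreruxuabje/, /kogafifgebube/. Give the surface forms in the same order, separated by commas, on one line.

tinasefazozfi, pikneubomihu, zatreruxuabji, kogafifgebubi

/tinasefazozfe/: /e/ is a mid vowel in word-final position, so it raises to [i]. → [tinasefazozfi].
/pikneubomiho/: /o/ is a mid vowel in word-final position, so it raises to [u]. → [pikneubomihu].
/zatreruxuabje/: /e/ is a mid vowel in word-final position, so it raises to [i]. → [zatreruxuabji].
/kogafifgebube/: /e/ is a mid vowel in word-final position, so it raises to [i]. → [kogafifgebubi].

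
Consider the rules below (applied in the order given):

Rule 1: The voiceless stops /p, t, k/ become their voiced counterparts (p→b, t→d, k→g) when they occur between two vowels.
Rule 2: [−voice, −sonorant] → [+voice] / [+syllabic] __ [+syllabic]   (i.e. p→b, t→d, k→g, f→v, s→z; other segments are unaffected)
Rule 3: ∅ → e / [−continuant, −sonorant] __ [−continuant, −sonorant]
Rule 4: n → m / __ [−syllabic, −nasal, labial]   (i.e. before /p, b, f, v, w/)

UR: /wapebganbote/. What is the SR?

Rule 1 (intervocalic voicing): /p/ is a voiceless stop between vowels /a/ and /e/, so it voices to [b]. /t/ is a voiceless stop between vowels /o/ and /e/, so it voices to [d]. /wapebganbote/ → wabebganbode.
Rule 2 (intervocalic voicing): no segment meets the environment; /wabebganbode/ is unchanged.
Rule 3 (stop-cluster e-epenthesis): /b/ and /g/ form a stop–stop cluster, so [e] is inserted between them. /wabebganbode/ → wabebeganbode.
Rule 4 (nasal place assimilation): /n/ precedes the labial consonant /b/, so it assimilates in place to [m]. /wabebeganbode/ → wabebegambode.

wabebegambode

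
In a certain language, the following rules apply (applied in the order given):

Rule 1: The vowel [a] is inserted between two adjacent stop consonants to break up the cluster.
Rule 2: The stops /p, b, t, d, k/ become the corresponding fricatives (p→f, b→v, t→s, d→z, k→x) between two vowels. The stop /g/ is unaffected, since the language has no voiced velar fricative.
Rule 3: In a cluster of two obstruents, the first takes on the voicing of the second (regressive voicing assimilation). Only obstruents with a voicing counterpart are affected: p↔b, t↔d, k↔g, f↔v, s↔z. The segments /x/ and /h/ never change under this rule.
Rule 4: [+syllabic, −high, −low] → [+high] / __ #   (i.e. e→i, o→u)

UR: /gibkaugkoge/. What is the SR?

Rule 1 (stop-cluster a-epenthesis): /b/ and /k/ form a stop–stop cluster, so [a] is inserted between them. /g/ and /k/ form a stop–stop cluster, so [a] is inserted between them. /gibkaugkoge/ → gibakaugakoge.
Rule 2 (intervocalic spirantization): /b/ is a stop between vowels /i/ and /a/, so it spirantizes to the fricative [v]. /k/ is a stop between vowels /a/ and /a/, so it spirantizes to the fricative [x]. /k/ is a stop between vowels /a/ and /o/, so it spirantizes to the fricative [x]. /gibakaugakoge/ → givaxaugaxoge.
Rule 3 (regressive voicing assimilation): no segment meets the environment; /givaxaugaxoge/ is unchanged.
Rule 4 (final vowel raising): /e/ is a mid vowel in word-final position, so it raises to [i]. /givaxaugaxoge/ → givaxaugaxogi.

givaxaugaxogi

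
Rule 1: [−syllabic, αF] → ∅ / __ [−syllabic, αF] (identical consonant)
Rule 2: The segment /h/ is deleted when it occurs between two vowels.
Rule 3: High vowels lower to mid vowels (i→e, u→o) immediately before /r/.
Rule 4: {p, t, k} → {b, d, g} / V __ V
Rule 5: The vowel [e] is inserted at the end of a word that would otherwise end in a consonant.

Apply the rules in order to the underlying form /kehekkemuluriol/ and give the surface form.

keegemuloriole

Rule 1 (degemination): /kk/ is a geminate; the first /k/ deletes. /kehekkemuluriol/ → kehekemuluriol.
Rule 2 (intervocalic h-deletion): /h/ occurs between vowels /e/ and /e/, so it deletes. /kehekemuluriol/ → keekemuluriol.
Rule 3 (pre-rhotic lowering): /u/ is a high vowel immediately before /r/, so it lowers to [o]. /keekemuluriol/ → keekemuloriol.
Rule 4 (intervocalic voicing): /k/ is a voiceless stop between vowels /e/ and /e/, so it voices to [g]. /keekemuloriol/ → keegemuloriol.
Rule 5 (final e-epenthesis): the form ends in the consonant /l/, so [e] is inserted word-finally. /keegemuloriol/ → keegemuloriole.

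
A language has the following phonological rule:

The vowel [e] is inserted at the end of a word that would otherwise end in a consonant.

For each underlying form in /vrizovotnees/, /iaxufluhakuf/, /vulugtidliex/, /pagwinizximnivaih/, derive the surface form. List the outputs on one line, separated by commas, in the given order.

/vrizovotnees/: the form ends in the consonant /s/, so [e] is inserted word-finally. → [vrizovotneese].
/iaxufluhakuf/: the form ends in the consonant /f/, so [e] is inserted word-finally. → [iaxufluhakufe].
/vulugtidliex/: the form ends in the consonant /x/, so [e] is inserted word-finally. → [vulugtidliexe].
/pagwinizximnivaih/: the form ends in the consonant /h/, so [e] is inserted word-finally. → [pagwinizximnivaihe].

vrizovotneese, iaxufluhakufe, vulugtidliexe, pagwinizximnivaihe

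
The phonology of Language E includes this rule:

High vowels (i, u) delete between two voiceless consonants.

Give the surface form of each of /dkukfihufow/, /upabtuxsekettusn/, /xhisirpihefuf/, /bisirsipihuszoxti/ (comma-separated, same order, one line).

/dkukfihufow/: /u/ is a high vowel flanked by voiceless consonants /k/ and /k/, so it deletes. /i/ is a high vowel flanked by voiceless consonants /f/ and /h/, so it deletes. /u/ is a high vowel flanked by voiceless consonants /h/ and /f/, so it deletes. → [dkkfhfow].
/upabtuxsekettusn/: /u/ is a high vowel flanked by voiceless consonants /t/ and /x/, so it deletes. /u/ is a high vowel flanked by voiceless consonants /t/ and /s/, so it deletes. → [upabtxsekettsn].
/xhisirpihefuf/: /i/ is a high vowel flanked by voiceless consonants /h/ and /s/, so it deletes. /i/ is a high vowel flanked by voiceless consonants /p/ and /h/, so it deletes. /u/ is a high vowel flanked by voiceless consonants /f/ and /f/, so it deletes. → [xhsirpheff].
/bisirsipihuszoxti/: /i/ is a high vowel flanked by voiceless consonants /s/ and /p/, so it deletes. /i/ is a high vowel flanked by voiceless consonants /p/ and /h/, so it deletes. /u/ is a high vowel flanked by voiceless consonants /h/ and /s/, so it deletes. → [bisirsphszoxti].

dkkfhfow, upabtxsekettsn, xhsirpheff, bisirsphszoxti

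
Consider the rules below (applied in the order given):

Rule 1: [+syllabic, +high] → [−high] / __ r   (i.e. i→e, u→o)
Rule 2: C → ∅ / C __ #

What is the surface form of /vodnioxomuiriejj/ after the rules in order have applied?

vodnioxomueriej

Rule 1 (pre-rhotic lowering): /i/ is a high vowel immediately before /r/, so it lowers to [e]. /vodnioxomuiriejj/ → vodnioxomueriejj.
Rule 2 (final cluster simplification): /j/ is the second consonant of a word-final cluster /jj/, so it deletes. /vodnioxomueriejj/ → vodnioxomueriej.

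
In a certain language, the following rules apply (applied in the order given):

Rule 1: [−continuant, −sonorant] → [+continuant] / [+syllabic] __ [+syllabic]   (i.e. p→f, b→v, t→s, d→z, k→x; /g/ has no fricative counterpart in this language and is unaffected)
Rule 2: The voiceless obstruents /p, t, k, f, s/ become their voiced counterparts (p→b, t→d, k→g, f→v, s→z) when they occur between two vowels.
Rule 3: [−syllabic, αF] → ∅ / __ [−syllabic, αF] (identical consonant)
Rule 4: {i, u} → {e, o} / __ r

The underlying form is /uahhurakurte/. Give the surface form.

uahoraxorte

Rule 1 (intervocalic spirantization): /k/ is a stop between vowels /a/ and /u/, so it spirantizes to the fricative [x]. /uahhurakurte/ → uahhuraxurte.
Rule 2 (intervocalic voicing): no segment meets the environment; /uahhuraxurte/ is unchanged.
Rule 3 (degemination): /hh/ is a geminate; the first /h/ deletes. /uahhuraxurte/ → uahuraxurte.
Rule 4 (pre-rhotic lowering): /u/ is a high vowel immediately before /r/, so it lowers to [o]. /u/ is a high vowel immediately before /r/, so it lowers to [o]. /uahuraxurte/ → uahoraxorte.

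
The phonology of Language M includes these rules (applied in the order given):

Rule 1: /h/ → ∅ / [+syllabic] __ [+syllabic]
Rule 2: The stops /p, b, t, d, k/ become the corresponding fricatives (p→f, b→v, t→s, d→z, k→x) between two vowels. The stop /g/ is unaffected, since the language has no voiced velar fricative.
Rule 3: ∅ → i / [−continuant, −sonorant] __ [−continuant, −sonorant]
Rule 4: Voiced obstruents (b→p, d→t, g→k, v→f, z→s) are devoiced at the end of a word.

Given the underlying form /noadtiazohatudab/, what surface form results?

Rule 1 (intervocalic h-deletion): /h/ occurs between vowels /o/ and /a/, so it deletes. /noadtiazohatudab/ → noadtiazoatudab.
Rule 2 (intervocalic spirantization): /t/ is a stop between vowels /a/ and /u/, so it spirantizes to the fricative [s]. /d/ is a stop between vowels /u/ and /a/, so it spirantizes to the fricative [z]. /noadtiazoatudab/ → noadtiazoasuzab.
Rule 3 (stop-cluster i-epenthesis): /d/ and /t/ form a stop–stop cluster, so [i] is inserted between them. /noadtiazoasuzab/ → noaditiazoasuzab.
Rule 4 (final devoicing): /b/ is a voiced obstruent in word-final position, so it devoices to [p]. /noaditiazoasuzab/ → noaditiazoasuzap.

noaditiazoasuzap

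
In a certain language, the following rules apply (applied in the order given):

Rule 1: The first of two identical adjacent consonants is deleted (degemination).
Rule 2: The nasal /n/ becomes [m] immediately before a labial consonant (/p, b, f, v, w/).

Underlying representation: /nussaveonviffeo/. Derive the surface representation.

nusaveomvifeo

Rule 1 (degemination): /ss/ is a geminate; the first /s/ deletes. /ff/ is a geminate; the first /f/ deletes. /nussaveonviffeo/ → nusaveonvifeo.
Rule 2 (nasal place assimilation): /n/ precedes the labial consonant /v/, so it assimilates in place to [m]. /nusaveonvifeo/ → nusaveomvifeo.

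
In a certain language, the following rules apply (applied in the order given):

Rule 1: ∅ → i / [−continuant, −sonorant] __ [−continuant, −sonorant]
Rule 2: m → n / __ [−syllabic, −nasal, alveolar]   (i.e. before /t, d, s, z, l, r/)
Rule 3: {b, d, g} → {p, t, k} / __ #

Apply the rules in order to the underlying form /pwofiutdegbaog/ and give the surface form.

pwofiutidegibaok

Rule 1 (stop-cluster i-epenthesis): /t/ and /d/ form a stop–stop cluster, so [i] is inserted between them. /g/ and /b/ form a stop–stop cluster, so [i] is inserted between them. /pwofiutdegbaog/ → pwofiutidegibaog.
Rule 2 (nasal place assimilation): no segment meets the environment; /pwofiutidegibaog/ is unchanged.
Rule 3 (final devoicing): /g/ is a voiced stop in word-final position, so it devoices to [k]. /pwofiutidegibaog/ → pwofiutidegibaok.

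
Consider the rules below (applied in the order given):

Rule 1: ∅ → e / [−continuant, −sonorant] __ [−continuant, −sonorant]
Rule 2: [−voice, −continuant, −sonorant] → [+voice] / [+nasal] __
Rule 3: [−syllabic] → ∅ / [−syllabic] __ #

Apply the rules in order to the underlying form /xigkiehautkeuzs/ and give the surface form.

Rule 1 (stop-cluster e-epenthesis): /g/ and /k/ form a stop–stop cluster, so [e] is inserted between them. /t/ and /k/ form a stop–stop cluster, so [e] is inserted between them. /xigkiehautkeuzs/ → xigekiehautekeuzs.
Rule 2 (post-nasal voicing): no segment meets the environment; /xigekiehautekeuzs/ is unchanged.
Rule 3 (final cluster simplification): /s/ is the second consonant of a word-final cluster /zs/, so it deletes. /xigekiehautekeuzs/ → xigekiehautekeuz.

xigekiehautekeuz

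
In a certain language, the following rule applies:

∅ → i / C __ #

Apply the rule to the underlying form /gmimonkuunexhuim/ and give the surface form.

gmimonkuunexhuimi

the form ends in the consonant /m/, so [i] is inserted word-finally.
Surface form: [gmimonkuunexhuimi].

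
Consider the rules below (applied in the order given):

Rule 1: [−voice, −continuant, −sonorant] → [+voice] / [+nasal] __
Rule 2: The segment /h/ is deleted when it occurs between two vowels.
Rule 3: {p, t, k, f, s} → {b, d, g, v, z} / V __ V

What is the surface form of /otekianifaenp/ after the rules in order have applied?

odegianivaenb

Rule 1 (post-nasal voicing): /p/ is a voiceless stop immediately after the nasal /n/, so it voices to [b]. /otekianifaenp/ → otekianifaenb.
Rule 2 (intervocalic h-deletion): no segment meets the environment; /otekianifaenb/ is unchanged.
Rule 3 (intervocalic voicing): /t/ is a voiceless obstruent between vowels /o/ and /e/, so it voices to [d]. /k/ is a voiceless obstruent between vowels /e/ and /i/, so it voices to [g]. /f/ is a voiceless obstruent between vowels /i/ and /a/, so it voices to [v]. /otekianifaenb/ → odegianivaenb.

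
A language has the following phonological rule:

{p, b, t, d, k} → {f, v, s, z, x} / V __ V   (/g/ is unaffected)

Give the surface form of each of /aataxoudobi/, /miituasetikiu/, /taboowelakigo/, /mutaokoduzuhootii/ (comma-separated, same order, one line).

aasaxouzovi, miisuasesixiu, tavoowelaxigo, musaoxozuzuhoosii

/aataxoudobi/: /t/ is a stop between vowels /a/ and /a/, so it spirantizes to the fricative [s]. /d/ is a stop between vowels /u/ and /o/, so it spirantizes to the fricative [z]. /b/ is a stop between vowels /o/ and /i/, so it spirantizes to the fricative [v]. → [aasaxouzovi].
/miituasetikiu/: /t/ is a stop between vowels /i/ and /u/, so it spirantizes to the fricative [s]. /t/ is a stop between vowels /e/ and /i/, so it spirantizes to the fricative [s]. /k/ is a stop between vowels /i/ and /i/, so it spirantizes to the fricative [x]. → [miisuasesixiu].
/taboowelakigo/: /b/ is a stop between vowels /a/ and /o/, so it spirantizes to the fricative [v]. /k/ is a stop between vowels /a/ and /i/, so it spirantizes to the fricative [x]. → [tavoowelaxigo].
/mutaokoduzuhootii/: /t/ is a stop between vowels /u/ and /a/, so it spirantizes to the fricative [s]. /k/ is a stop between vowels /o/ and /o/, so it spirantizes to the fricative [x]. /d/ is a stop between vowels /o/ and /u/, so it spirantizes to the fricative [z]. /t/ is a stop between vowels /o/ and /i/, so it spirantizes to the fricative [s]. → [musaoxozuzuhoosii].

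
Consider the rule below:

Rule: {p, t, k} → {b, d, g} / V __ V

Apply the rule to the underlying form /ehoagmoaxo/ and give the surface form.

No segment of /ehoagmoaxo/ meets the structural description of the rule, so the form surfaces unchanged.

ehoagmoaxo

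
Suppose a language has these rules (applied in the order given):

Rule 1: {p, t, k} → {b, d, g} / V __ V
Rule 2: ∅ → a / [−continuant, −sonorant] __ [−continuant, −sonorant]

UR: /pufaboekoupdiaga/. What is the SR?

Rule 1 (intervocalic voicing): /k/ is a voiceless stop between vowels /e/ and /o/, so it voices to [g]. /pufaboekoupdiaga/ → pufaboegoupdiaga.
Rule 2 (stop-cluster a-epenthesis): /p/ and /d/ form a stop–stop cluster, so [a] is inserted between them. /pufaboegoupdiaga/ → pufaboegoupadiaga.

pufaboegoupadiaga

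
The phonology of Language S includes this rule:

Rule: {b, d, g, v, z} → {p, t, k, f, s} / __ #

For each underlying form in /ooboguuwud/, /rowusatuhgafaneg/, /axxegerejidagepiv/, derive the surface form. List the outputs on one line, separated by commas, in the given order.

/ooboguuwud/: /d/ is a voiced obstruent in word-final position, so it devoices to [t]. → [ooboguuwut].
/rowusatuhgafaneg/: /g/ is a voiced obstruent in word-final position, so it devoices to [k]. → [rowusatuhgafanek].
/axxegerejidagepiv/: /v/ is a voiced obstruent in word-final position, so it devoices to [f]. → [axxegerejidagepif].

ooboguuwut, rowusatuhgafanek, axxegerejidagepif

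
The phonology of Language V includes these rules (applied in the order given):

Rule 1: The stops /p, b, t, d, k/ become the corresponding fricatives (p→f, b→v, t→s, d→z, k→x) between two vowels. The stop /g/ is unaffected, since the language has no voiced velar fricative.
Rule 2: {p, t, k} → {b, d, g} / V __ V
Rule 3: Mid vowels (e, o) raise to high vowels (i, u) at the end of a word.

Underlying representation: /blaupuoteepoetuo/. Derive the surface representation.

Rule 1 (intervocalic spirantization): /p/ is a stop between vowels /u/ and /u/, so it spirantizes to the fricative [f]. /t/ is a stop between vowels /o/ and /e/, so it spirantizes to the fricative [s]. /p/ is a stop between vowels /e/ and /o/, so it spirantizes to the fricative [f]. /t/ is a stop between vowels /e/ and /u/, so it spirantizes to the fricative [s]. /blaupuoteepoetuo/ → blaufuoseefoesuo.
Rule 2 (intervocalic voicing): no segment meets the environment; /blaufuoseefoesuo/ is unchanged.
Rule 3 (final vowel raising): /o/ is a mid vowel in word-final position, so it raises to [u]. /blaufuoseefoesuo/ → blaufuoseefoesuu.

blaufuoseefoesuu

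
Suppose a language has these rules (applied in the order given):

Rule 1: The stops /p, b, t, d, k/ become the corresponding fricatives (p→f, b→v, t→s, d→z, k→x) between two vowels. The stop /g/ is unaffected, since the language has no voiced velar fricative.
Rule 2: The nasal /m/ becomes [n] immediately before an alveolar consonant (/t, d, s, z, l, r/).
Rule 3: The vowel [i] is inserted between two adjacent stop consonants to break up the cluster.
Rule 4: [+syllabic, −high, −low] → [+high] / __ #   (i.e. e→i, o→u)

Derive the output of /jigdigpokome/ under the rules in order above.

jigidigipoxomi

Rule 1 (intervocalic spirantization): /k/ is a stop between vowels /o/ and /o/, so it spirantizes to the fricative [x]. /jigdigpokome/ → jigdigpoxome.
Rule 2 (nasal place assimilation): no segment meets the environment; /jigdigpoxome/ is unchanged.
Rule 3 (stop-cluster i-epenthesis): /g/ and /d/ form a stop–stop cluster, so [i] is inserted between them. /g/ and /p/ form a stop–stop cluster, so [i] is inserted between them. /jigdigpoxome/ → jigidigipoxome.
Rule 4 (final vowel raising): /e/ is a mid vowel in word-final position, so it raises to [i]. /jigidigipoxome/ → jigidigipoxomi.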